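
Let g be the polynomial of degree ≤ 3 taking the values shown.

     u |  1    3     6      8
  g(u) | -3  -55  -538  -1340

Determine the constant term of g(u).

-4

Write g(u) = au^3 + bu^2 + cu + d. Substituting each data point gives a linear system:
  a + b + c + d = -3
  27a + 9b + 3c + d = -55
  216a + 36b + 6c + d = -538
  512a + 64b + 8c + d = -1340
Solving the system yields a = -3, b = 3, c = 1, d = -4.
So g(u) = -3u^3 + 3u^2 + u - 4.
The constant term is -4.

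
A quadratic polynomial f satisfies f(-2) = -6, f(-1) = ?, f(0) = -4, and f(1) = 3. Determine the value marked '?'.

On equispaced nodes a degree-2 polynomial has vanishing third forward difference, so
  - f(-2) + 3·f(-1) - 3·f(0) + f(1) = 0.
Substituting the known values and solving for f(-1):
  3·f(-1) = -21
  f(-1) = -7.

-7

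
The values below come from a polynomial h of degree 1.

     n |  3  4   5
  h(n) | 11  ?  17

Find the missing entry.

On equispaced nodes a degree-1 polynomial has vanishing second forward difference, so
  h(3) - 2·h(4) + h(5) = 0.
Substituting the known values and solving for h(4):
  -2·h(4) = -28
  h(4) = 14.

14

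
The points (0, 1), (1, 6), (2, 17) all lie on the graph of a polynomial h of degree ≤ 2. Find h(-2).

9

Forward differences of the values at s = 0, 1, 2:
  h  : 1  6  17
  Δ  : 5  11
  Δ^2: 6
The second differences are constant, confirming degree 2.
Interpolating (Newton forward form) and evaluating at s = -2 gives h(-2) = 9.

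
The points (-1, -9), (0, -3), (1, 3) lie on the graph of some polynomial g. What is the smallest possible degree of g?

Forward differences of the values at t = -1, 0, 1:
  g  : -9  -3  3
  Δ  : 6  6
  Δ^2: 0
The first differences are constant (6) and nonzero, while all higher differences vanish, so the minimal degree is 1.

1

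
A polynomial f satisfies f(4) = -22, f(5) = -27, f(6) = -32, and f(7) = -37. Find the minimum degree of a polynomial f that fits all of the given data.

1

Forward differences of the values at u = 4, 5, 6, 7:
  f  : -22  -27  -32  -37
  Δ  : -5  -5  -5
  Δ^2: 0  0
  Δ^3: 0
The first differences are constant (-5) and nonzero, while all higher differences vanish, so the minimal degree is 1.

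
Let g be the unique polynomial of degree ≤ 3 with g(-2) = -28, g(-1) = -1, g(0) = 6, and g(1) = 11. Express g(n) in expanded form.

Using the Lagrange interpolation formula with nodes -2, -1, 0, 1:
  L_0(n) = (n + 1)n(n - 1) / -6
  L_1(n) = (n + 2)n(n - 1) / 2
  L_2(n) = (n + 2)(n + 1)(n - 1) / -2
  L_3(n) = (n + 2)(n + 1)n / 6
Then g(n) = -28·L_0(n) - 1·L_1(n) + 6·L_2(n) + 11·L_3(n).
Expanding and collecting terms gives g(n) = 3n³ - n² + 3n + 6.
Check: g(-2) = -28. ✓

g(n) = 3n^3 - n^2 + 3n + 6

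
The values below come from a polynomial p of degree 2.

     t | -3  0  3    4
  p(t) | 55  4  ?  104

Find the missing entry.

61

The 3 known points determine the degree-2 polynomial uniquely.
Write p(t) = at^2 + bt + c. Substituting each data point gives a linear system:
  9a - 3b + c = 55
  c = 4
  16a + 4b + c = 104
Solving the system yields a = 6, b = 1, c = 4.
So p(t) = 6t^2 + t + 4.
Then p(3) = 61.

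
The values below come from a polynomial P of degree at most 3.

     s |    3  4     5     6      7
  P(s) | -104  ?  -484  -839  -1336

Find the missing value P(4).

On equispaced nodes a degree-3 polynomial has vanishing fourth forward difference, so
  P(3) - 4·P(4) + 6·P(5) - 4·P(6) + P(7) = 0.
Substituting the known values and solving for P(4):
  -4·P(4) = 988
  P(4) = -247.

-247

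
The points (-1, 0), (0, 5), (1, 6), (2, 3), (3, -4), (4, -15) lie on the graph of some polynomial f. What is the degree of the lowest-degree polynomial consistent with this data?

Forward differences of the values at t = -1, 0, 1, 2, 3, 4:
  f  : 0  5  6  3  -4  -15
  Δ  : 5  1  -3  -7  -11
  Δ^2: -4  -4  -4  -4
  Δ^3: 0  0  0
  Δ^4: 0  0
  Δ^5: 0
The second differences are constant (-4) and nonzero, while all higher differences vanish, so the minimal degree is 2.

2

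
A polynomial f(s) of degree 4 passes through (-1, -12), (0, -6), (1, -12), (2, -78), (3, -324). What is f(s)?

f(s) = -3s^4 - 2s^3 - 3s^2 + 2s - 6

Write f(s) = as^4 + bs^3 + cs^2 + ds + e. Substituting each data point gives a linear system:
  a - b + c - d + e = -12
  e = -6
  a + b + c + d + e = -12
  16a + 8b + 4c + 2d + e = -78
  81a + 27b + 9c + 3d + e = -324
Solving the system yields a = -3, b = -2, c = -3, d = 2, e = -6.
So f(s) = -3s⁴ - 2s³ - 3s² + 2s - 6.
Check: f(0) = -6. ✓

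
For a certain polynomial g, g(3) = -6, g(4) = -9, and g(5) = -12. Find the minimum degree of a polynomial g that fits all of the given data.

Forward differences of the values at s = 3, 4, 5:
  g  : -6  -9  -12
  Δ  : -3  -3
  Δ^2: 0
The first differences are constant (-3) and nonzero, while all higher differences vanish, so the minimal degree is 1.

1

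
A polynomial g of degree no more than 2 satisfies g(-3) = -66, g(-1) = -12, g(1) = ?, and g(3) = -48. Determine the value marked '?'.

On equispaced nodes a degree-2 polynomial has vanishing third forward difference, so
  - g(-3) + 3·g(-1) - 3·g(1) + g(3) = 0.
Substituting the known values and solving for g(1):
  -3·g(1) = 18
  g(1) = -6.

-6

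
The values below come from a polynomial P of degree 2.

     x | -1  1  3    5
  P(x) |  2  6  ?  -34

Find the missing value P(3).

The 3 known points determine the degree-2 polynomial uniquely.
Write P(x) = ax^2 + bx + c. Substituting each data point gives a linear system:
  a - b + c = 2
  a + b + c = 6
  25a + 5b + c = -34
Solving the system yields a = -2, b = 2, c = 6.
So P(x) = -2x² + 2x + 6.
Then P(3) = -6.

-6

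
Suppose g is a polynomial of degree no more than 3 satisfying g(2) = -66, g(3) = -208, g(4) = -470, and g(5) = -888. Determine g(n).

g(n) = -6n^3 - 6n^2 + 2n + 2

Write g(n) = an^3 + bn^2 + cn + d. Substituting each data point gives a linear system:
  8a + 4b + 2c + d = -66
  27a + 9b + 3c + d = -208
  64a + 16b + 4c + d = -470
  125a + 25b + 5c + d = -888
Solving the system yields a = -6, b = -6, c = 2, d = 2.
So g(n) = -6n³ - 6n² + 2n + 2.
Check: g(3) = -208. ✓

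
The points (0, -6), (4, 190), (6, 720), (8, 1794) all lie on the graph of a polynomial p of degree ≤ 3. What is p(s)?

Write p(s) = as^3 + bs^2 + cs + d. Substituting each data point gives a linear system:
  d = -6
  64a + 16b + 4c + d = 190
  216a + 36b + 6c + d = 720
  512a + 64b + 8c + d = 1794
Solving the system yields a = 4, b = -4, c = 1, d = -6.
So p(s) = 4s^3 - 4s^2 + s - 6.
Check: p(4) = 190. ✓

p(s) = 4s^3 - 4s^2 + s - 6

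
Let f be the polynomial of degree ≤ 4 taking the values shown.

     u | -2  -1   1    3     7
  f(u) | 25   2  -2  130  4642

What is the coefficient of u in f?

-2

Write f(u) = au^4 + bu^3 + cu^2 + du + e. Substituting each data point gives a linear system:
  16a - 8b + 4c - 2d + e = 25
  a - b + c - d + e = 2
  a + b + c + d + e = -2
  81a + 27b + 9c + 3d + e = 130
  2401a + 343b + 49c + 7d + e = 4642
Solving the system yields a = 2, b = 0, c = -3, d = -2, e = 1.
So f(u) = 2u^4 - 3u^2 - 2u + 1.
The coefficient of u is -2.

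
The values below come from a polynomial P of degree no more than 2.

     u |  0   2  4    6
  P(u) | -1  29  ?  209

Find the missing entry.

On equispaced nodes a degree-2 polynomial has vanishing third forward difference, so
  - P(0) + 3·P(2) - 3·P(4) + P(6) = 0.
Substituting the known values and solving for P(4):
  -3·P(4) = -297
  P(4) = 99.

99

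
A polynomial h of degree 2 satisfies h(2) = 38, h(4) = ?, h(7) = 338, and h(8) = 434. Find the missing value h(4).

The 3 known points determine the degree-2 polynomial uniquely.
Write h(n) = an^2 + bn + c. Substituting each data point gives a linear system:
  4a + 2b + c = 38
  49a + 7b + c = 338
  64a + 8b + c = 434
Solving the system yields a = 6, b = 6, c = 2.
So h(n) = 6n^2 + 6n + 2.
Then h(4) = 122.

122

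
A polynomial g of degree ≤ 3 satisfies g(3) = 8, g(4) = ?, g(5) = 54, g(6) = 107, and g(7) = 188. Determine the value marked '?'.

On equispaced nodes a degree-3 polynomial has vanishing fourth forward difference, so
  g(3) - 4·g(4) + 6·g(5) - 4·g(6) + g(7) = 0.
Substituting the known values and solving for g(4):
  -4·g(4) = -92
  g(4) = 23.

23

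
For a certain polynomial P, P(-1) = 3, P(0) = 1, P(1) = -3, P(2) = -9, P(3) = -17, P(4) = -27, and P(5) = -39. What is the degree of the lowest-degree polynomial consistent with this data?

2

Forward differences of the values at n = -1, 0, 1, 2, 3, 4, 5:
  P  : 3  1  -3  -9  -17  -27  -39
  Δ  : -2  -4  -6  -8  -10  -12
  Δ^2: -2  -2  -2  -2  -2
  Δ^3: 0  0  0  0
  Δ^4: 0  0  0
  Δ^5: 0  0
  Δ^6: 0
The second differences are constant (-2) and nonzero, while all higher differences vanish, so the minimal degree is 2.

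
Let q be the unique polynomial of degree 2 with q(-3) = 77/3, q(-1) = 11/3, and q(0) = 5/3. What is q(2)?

Using the Lagrange interpolation formula with nodes -3, -1, 0:
  L_0(x) = (x + 1)x / 6
  L_1(x) = (x + 3)x / -2
  L_2(x) = (x + 3)(x + 1) / 3
Then q(x) = 77/3·L_0(x) + 11/3·L_1(x) + 5/3·L_2(x).
Expanding and collecting terms gives q(x) = 3x^2 + x + 5/3.
Evaluating at x = 2: q(2) = 47/3.

47/3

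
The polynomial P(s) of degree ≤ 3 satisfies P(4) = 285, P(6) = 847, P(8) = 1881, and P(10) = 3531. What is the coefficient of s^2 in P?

5

Write P(s) = as^3 + bs^2 + cs + d. Substituting each data point gives a linear system:
  64a + 16b + 4c + d = 285
  216a + 36b + 6c + d = 847
  512a + 64b + 8c + d = 1881
  1000a + 100b + 10c + d = 3531
Solving the system yields a = 3, b = 5, c = 3, d = 1.
So P(s) = 3s^3 + 5s^2 + 3s + 1.
The coefficient of s^2 is 5.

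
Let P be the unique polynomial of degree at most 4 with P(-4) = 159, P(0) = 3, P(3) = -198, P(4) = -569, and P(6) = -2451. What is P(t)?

Write P(t) = at^4 + bt^3 + ct^2 + dt + e. Substituting each data point gives a linear system:
  256a - 64b + 16c - 4d + e = 159
  e = 3
  81a + 27b + 9c + 3d + e = -198
  256a + 64b + 16c + 4d + e = -569
  1296a + 216b + 36c + 6d + e = -2451
Solving the system yields a = -1, b = -6, c = 3, d = 5, e = 3.
So P(t) = -t^4 - 6t^3 + 3t^2 + 5t + 3.
Check: P(6) = -2451. ✓

P(t) = -t^4 - 6t^3 + 3t^2 + 5t + 3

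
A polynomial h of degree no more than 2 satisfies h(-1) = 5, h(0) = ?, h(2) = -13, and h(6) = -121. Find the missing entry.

5

The 3 known points determine the degree-2 polynomial uniquely.
Write h(n) = an^2 + bn + c. Substituting each data point gives a linear system:
  a - b + c = 5
  4a + 2b + c = -13
  36a + 6b + c = -121
Solving the system yields a = -3, b = -3, c = 5.
So h(n) = -3n^2 - 3n + 5.
Then h(0) = 5.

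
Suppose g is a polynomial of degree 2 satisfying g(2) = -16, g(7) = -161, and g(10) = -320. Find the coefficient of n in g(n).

Write g(n) = an^2 + bn + c. Substituting each data point gives a linear system:
  4a + 2b + c = -16
  49a + 7b + c = -161
  100a + 10b + c = -320
Solving the system yields a = -3, b = -2, c = 0.
So g(n) = -3n^2 - 2n.
The coefficient of n is -2.

-2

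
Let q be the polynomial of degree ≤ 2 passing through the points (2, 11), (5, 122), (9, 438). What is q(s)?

Write q(s) = as^2 + bs + c. Substituting each data point gives a linear system:
  4a + 2b + c = 11
  25a + 5b + c = 122
  81a + 9b + c = 438
Solving the system yields a = 6, b = -5, c = -3.
So q(s) = 6s² - 5s - 3.
Check: q(2) = 11. ✓

q(s) = 6s^2 - 5s - 3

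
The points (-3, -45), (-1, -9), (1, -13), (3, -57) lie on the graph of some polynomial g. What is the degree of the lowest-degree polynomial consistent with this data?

2

Forward differences of the values at n = -3, -1, 1, 3:
  g  : -45  -9  -13  -57
  Δ  : 36  -4  -44
  Δ^2: -40  -40
  Δ^3: 0
The second differences are constant (-40) and nonzero, while all higher differences vanish, so the minimal degree is 2.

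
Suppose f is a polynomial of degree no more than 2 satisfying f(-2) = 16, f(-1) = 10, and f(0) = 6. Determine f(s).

Using the Lagrange interpolation formula with nodes -2, -1, 0:
  L_0(s) = (s + 1)s / 2
  L_1(s) = (s + 2)s / -1
  L_2(s) = (s + 2)(s + 1) / 2
Then f(s) = 16·L_0(s) + 10·L_1(s) + 6·L_2(s).
Expanding and collecting terms gives f(s) = s^2 - 3s + 6.
Check: f(-2) = 16. ✓

f(s) = s^2 - 3s + 6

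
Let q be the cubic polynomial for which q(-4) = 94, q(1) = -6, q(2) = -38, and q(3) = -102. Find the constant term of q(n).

6

Write q(n) = an^3 + bn^2 + cn + d. Substituting each data point gives a linear system:
  -64a + 16b - 4c + d = 94
  a + b + c + d = -6
  8a + 4b + 2c + d = -38
  27a + 9b + 3c + d = -102
Solving the system yields a = -2, b = -4, c = -6, d = 6.
So q(n) = -2n³ - 4n² - 6n + 6.
The constant term is 6.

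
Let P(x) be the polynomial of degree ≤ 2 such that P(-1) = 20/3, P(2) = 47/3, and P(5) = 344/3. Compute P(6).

Forward differences of the values at x = -1, 2, 5:
  P  : 20/3  47/3  344/3
  Δ  : 9  99
  Δ^2: 90
The second differences are constant, confirming degree 2.
Interpolating (Newton forward form) and evaluating at x = 6 gives P(6) = 503/3.

503/3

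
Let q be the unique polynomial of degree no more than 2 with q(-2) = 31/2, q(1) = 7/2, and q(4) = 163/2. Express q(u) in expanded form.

q(u) = 5u^2 + u - 5/2

Write q(u) = au^2 + bu + c. Substituting each data point gives a linear system:
  4a - 2b + c = 31/2
  a + b + c = 7/2
  16a + 4b + c = 163/2
Solving the system yields a = 5, b = 1, c = -5/2.
So q(u) = 5u^2 + u - 5/2.
Check: q(1) = 7/2. ✓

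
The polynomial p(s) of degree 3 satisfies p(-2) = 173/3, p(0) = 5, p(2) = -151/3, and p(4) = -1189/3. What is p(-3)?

Write p(s) = as^3 + bs^2 + cs + d. Substituting each data point gives a linear system:
  -8a + 4b - 2c + d = 173/3
  d = 5
  8a + 4b + 2c + d = -151/3
  64a + 16b + 4c + d = -1189/3
Solving the system yields a = -6, b = -1/3, c = -3, d = 5.
So p(s) = -6s^3 - (1/3)s^2 - 3s + 5.
Then p(-3) = 173.

173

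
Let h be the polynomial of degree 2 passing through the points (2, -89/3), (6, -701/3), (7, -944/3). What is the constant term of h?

1/3

Write h(t) = at^2 + bt + c. Substituting each data point gives a linear system:
  4a + 2b + c = -89/3
  36a + 6b + c = -701/3
  49a + 7b + c = -944/3
Solving the system yields a = -6, b = -3, c = 1/3.
So h(t) = -6t^2 - 3t + 1/3.
The constant term is 1/3.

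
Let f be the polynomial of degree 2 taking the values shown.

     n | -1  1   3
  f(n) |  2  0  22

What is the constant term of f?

-2

Write f(n) = an^2 + bn + c. Substituting each data point gives a linear system:
  a - b + c = 2
  a + b + c = 0
  9a + 3b + c = 22
Solving the system yields a = 3, b = -1, c = -2.
So f(n) = 3n^2 - n - 2.
The constant term is -2.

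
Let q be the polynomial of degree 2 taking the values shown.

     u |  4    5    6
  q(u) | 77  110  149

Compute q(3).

50

Forward differences of the values at u = 4, 5, 6:
  q  : 77  110  149
  Δ  : 33  39
  Δ^2: 6
The second differences are constant, confirming degree 2.
Interpolating (Newton forward form) and evaluating at u = 3 gives q(3) = 50.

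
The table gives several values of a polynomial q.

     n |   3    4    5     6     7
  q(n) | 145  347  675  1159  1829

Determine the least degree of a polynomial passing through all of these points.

Forward differences of the values at n = 3, 4, 5, 6, 7:
  q  : 145  347  675  1159  1829
  Δ  : 202  328  484  670
  Δ^2: 126  156  186
  Δ^3: 30  30
  Δ^4: 0
The third differences are constant (30) and nonzero, while all higher differences vanish, so the minimal degree is 3.

3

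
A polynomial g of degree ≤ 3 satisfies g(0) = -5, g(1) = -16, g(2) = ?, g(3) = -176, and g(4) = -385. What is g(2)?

-63

The 4 known points determine the degree-3 polynomial uniquely.
Write g(t) = at^3 + bt^2 + ct + d. Substituting each data point gives a linear system:
  d = -5
  a + b + c + d = -16
  27a + 9b + 3c + d = -176
  64a + 16b + 4c + d = -385
Solving the system yields a = -5, b = -3, c = -3, d = -5.
So g(t) = -5t³ - 3t² - 3t - 5.
Then g(2) = -63.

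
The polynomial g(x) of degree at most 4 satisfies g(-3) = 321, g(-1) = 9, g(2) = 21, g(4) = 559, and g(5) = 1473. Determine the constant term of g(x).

3

Write g(x) = ax^4 + bx^3 + cx^2 + dx + e. Substituting each data point gives a linear system:
  81a - 27b + 9c - 3d + e = 321
  a - b + c - d + e = 9
  16a + 8b + 4c + 2d + e = 21
  256a + 64b + 16c + 4d + e = 559
  625a + 125b + 25c + 5d + e = 1473
Solving the system yields a = 3, b = -3, c = -1, d = -1, e = 3.
So g(x) = 3x^4 - 3x^3 - x^2 - x + 3.
The constant term is 3.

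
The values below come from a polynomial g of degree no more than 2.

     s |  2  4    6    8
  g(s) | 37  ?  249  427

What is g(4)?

The 3 known points determine the degree-2 polynomial uniquely.
Write g(s) = as^2 + bs + c. Substituting each data point gives a linear system:
  4a + 2b + c = 37
  36a + 6b + c = 249
  64a + 8b + c = 427
Solving the system yields a = 6, b = 5, c = 3.
So g(s) = 6s² + 5s + 3.
Then g(4) = 119.

119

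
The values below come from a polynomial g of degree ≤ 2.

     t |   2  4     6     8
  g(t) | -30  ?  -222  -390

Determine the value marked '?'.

On equispaced nodes a degree-2 polynomial has vanishing third forward difference, so
  - g(2) + 3·g(4) - 3·g(6) + g(8) = 0.
Substituting the known values and solving for g(4):
  3·g(4) = -306
  g(4) = -102.

-102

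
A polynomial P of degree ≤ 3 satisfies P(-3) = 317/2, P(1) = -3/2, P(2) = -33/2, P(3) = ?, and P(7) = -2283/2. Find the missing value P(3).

The 4 known points determine the degree-3 polynomial uniquely.
Write P(u) = au^3 + bu^2 + cu + d. Substituting each data point gives a linear system:
  -27a + 9b - 3c + d = 317/2
  a + b + c + d = -3/2
  8a + 4b + 2c + d = -33/2
  343a + 49b + 7c + d = -2283/2
Solving the system yields a = -4, b = 5, c = -2, d = -1/2.
So P(u) = -4u^3 + 5u^2 - 2u - 1/2.
Then P(3) = -139/2.

-139/2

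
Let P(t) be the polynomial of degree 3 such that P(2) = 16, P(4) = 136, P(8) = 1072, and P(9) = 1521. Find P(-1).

Write P(t) = at^3 + bt^2 + ct + d. Substituting each data point gives a linear system:
  8a + 4b + 2c + d = 16
  64a + 16b + 4c + d = 136
  512a + 64b + 8c + d = 1072
  729a + 81b + 9c + d = 1521
Solving the system yields a = 2, b = 1, c = -2, d = 0.
So P(t) = 2t^3 + t^2 - 2t.
Then P(-1) = 1.

1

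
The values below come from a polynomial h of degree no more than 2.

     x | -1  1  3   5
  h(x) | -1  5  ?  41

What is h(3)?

19

On equispaced nodes a degree-2 polynomial has vanishing third forward difference, so
  - h(-1) + 3·h(1) - 3·h(3) + h(5) = 0.
Substituting the known values and solving for h(3):
  -3·h(3) = -57
  h(3) = 19.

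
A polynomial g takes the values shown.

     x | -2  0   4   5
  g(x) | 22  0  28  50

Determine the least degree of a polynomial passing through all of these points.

Divided differences on the nodes -2, 0, 4, 5:
  order 0: 22  0  28  50
  order 1: -11  7  22
  order 2: 3  3
  order 3: 0
The order-2 divided differences are all 3 (nonzero) and every higher order vanishes, so the data lies on a polynomial of degree exactly 2.

2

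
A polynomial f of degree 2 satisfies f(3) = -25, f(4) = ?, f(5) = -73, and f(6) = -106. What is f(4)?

-46

On equispaced nodes a degree-2 polynomial has vanishing third forward difference, so
  - f(3) + 3·f(4) - 3·f(5) + f(6) = 0.
Substituting the known values and solving for f(4):
  3·f(4) = -138
  f(4) = -46.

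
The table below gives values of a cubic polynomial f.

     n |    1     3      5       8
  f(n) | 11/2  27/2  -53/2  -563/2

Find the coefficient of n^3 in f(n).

Write f(n) = an^3 + bn^2 + cn + d. Substituting each data point gives a linear system:
  a + b + c + d = 11/2
  27a + 9b + 3c + d = 27/2
  125a + 25b + 5c + d = -53/2
  512a + 64b + 8c + d = -563/2
Solving the system yields a = -1, b = 3, c = 5, d = -3/2.
So f(n) = -n^3 + 3n^2 + 5n - 3/2.
The leading coefficient is -1.

-1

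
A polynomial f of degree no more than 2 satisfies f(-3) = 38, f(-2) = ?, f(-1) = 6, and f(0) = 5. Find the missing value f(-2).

On equispaced nodes a degree-2 polynomial has vanishing third forward difference, so
  - f(-3) + 3·f(-2) - 3·f(-1) + f(0) = 0.
Substituting the known values and solving for f(-2):
  3·f(-2) = 51
  f(-2) = 17.

17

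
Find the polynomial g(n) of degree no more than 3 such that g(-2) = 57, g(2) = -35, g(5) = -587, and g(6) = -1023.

g(n) = -5n^3 + 2n^2 - 3n + 3

Write g(n) = an^3 + bn^2 + cn + d. Substituting each data point gives a linear system:
  -8a + 4b - 2c + d = 57
  8a + 4b + 2c + d = -35
  125a + 25b + 5c + d = -587
  216a + 36b + 6c + d = -1023
Solving the system yields a = -5, b = 2, c = -3, d = 3.
So g(n) = -5n^3 + 2n^2 - 3n + 3.
Check: g(-2) = 57. ✓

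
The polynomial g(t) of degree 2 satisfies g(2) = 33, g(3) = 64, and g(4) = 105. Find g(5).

156

Using the Lagrange interpolation formula with nodes 2, 3, 4:
  L_0(t) = (t - 3)(t - 4) / 2
  L_1(t) = (t - 2)(t - 4) / -1
  L_2(t) = (t - 2)(t - 3) / 2
Then g(t) = 33·L_0(t) + 64·L_1(t) + 105·L_2(t).
Expanding and collecting terms gives g(t) = 5t² + 6t + 1.
Evaluating at t = 5: g(5) = 156.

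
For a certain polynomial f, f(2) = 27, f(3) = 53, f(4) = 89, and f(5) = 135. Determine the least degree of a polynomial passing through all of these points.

Forward differences of the values at t = 2, 3, 4, 5:
  f  : 27  53  89  135
  Δ  : 26  36  46
  Δ^2: 10  10
  Δ^3: 0
The second differences are constant (10) and nonzero, while all higher differences vanish, so the minimal degree is 2.

2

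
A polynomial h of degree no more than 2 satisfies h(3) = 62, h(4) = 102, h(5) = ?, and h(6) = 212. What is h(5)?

152

On equispaced nodes a degree-2 polynomial has vanishing third forward difference, so
  - h(3) + 3·h(4) - 3·h(5) + h(6) = 0.
Substituting the known values and solving for h(5):
  -3·h(5) = -456
  h(5) = 152.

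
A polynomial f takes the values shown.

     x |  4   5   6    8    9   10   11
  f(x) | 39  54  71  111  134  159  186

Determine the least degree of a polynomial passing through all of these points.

Divided differences on the nodes 4, 5, 6, 8, 9, 10, 11:
  order 0: 39  54  71  111  134  159  186
  order 1: 15  17  20  23  25  27
  order 2: 1  1  1  1  1
  order 3: 0  0  0  0
  order 4: 0  0  0
  order 5: 0  0
  order 6: 0
The order-2 divided differences are all 1 (nonzero) and every higher order vanishes, so the data lies on a polynomial of degree exactly 2.

2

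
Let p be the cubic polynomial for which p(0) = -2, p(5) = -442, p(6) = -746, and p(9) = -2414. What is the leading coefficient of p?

Write p(x) = ax^3 + bx^2 + cx + d. Substituting each data point gives a linear system:
  d = -2
  125a + 25b + 5c + d = -442
  216a + 36b + 6c + d = -746
  729a + 81b + 9c + d = -2414
Solving the system yields a = -3, b = -3, c = 2, d = -2.
So p(x) = -3x^3 - 3x^2 + 2x - 2.
The leading coefficient is -3.

-3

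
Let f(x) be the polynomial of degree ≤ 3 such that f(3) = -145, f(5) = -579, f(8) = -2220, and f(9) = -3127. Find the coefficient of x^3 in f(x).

-4

Write f(x) = ax^3 + bx^2 + cx + d. Substituting each data point gives a linear system:
  27a + 9b + 3c + d = -145
  125a + 25b + 5c + d = -579
  512a + 64b + 8c + d = -2220
  729a + 81b + 9c + d = -3127
Solving the system yields a = -4, b = -2, c = -5, d = -4.
So f(x) = -4x^3 - 2x^2 - 5x - 4.
The leading coefficient is -4.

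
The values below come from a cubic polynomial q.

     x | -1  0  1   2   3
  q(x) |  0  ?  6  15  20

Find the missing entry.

-1

On equispaced nodes a degree-3 polynomial has vanishing fourth forward difference, so
  q(-1) - 4·q(0) + 6·q(1) - 4·q(2) + q(3) = 0.
Substituting the known values and solving for q(0):
  -4·q(0) = 4
  q(0) = -1.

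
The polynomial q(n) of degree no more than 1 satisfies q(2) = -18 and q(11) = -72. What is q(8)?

Using the Lagrange interpolation formula with nodes 2, 11:
  L_0(n) = (n - 11) / -9
  L_1(n) = (n - 2) / 9
Then q(n) = -18·L_0(n) - 72·L_1(n).
Expanding and collecting terms gives q(n) = -6n - 6.
Evaluating at n = 8: q(8) = -54.

-54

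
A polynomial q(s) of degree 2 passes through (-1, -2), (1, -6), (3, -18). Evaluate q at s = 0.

Write q(s) = as^2 + bs + c. Substituting each data point gives a linear system:
  a - b + c = -2
  a + b + c = -6
  9a + 3b + c = -18
Solving the system yields a = -1, b = -2, c = -3.
So q(s) = -s^2 - 2s - 3.
Then q(0) = -3.

-3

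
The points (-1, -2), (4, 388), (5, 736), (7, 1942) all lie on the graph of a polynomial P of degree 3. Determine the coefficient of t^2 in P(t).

Write P(t) = at^3 + bt^2 + ct + d. Substituting each data point gives a linear system:
  -a + b - c + d = -2
  64a + 16b + 4c + d = 388
  125a + 25b + 5c + d = 736
  343a + 49b + 7c + d = 1942
Solving the system yields a = 5, b = 5, c = -2, d = -4.
So P(t) = 5t^3 + 5t^2 - 2t - 4.
The coefficient of t^2 is 5.

5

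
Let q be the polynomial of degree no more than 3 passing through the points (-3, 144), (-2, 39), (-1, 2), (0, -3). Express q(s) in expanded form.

Write q(s) = as^3 + bs^2 + cs + d. Substituting each data point gives a linear system:
  -27a + 9b - 3c + d = 144
  -8a + 4b - 2c + d = 39
  -a + b - c + d = 2
  d = -3
Solving the system yields a = -6, b = -2, c = -1, d = -3.
So q(s) = -6s^3 - 2s^2 - s - 3.
Check: q(-2) = 39. ✓

q(s) = -6s^3 - 2s^2 - s - 3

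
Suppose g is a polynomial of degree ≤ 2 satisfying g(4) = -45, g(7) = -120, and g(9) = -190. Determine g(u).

g(u) = -2u^2 - 3u - 1

Write g(u) = au^2 + bu + c. Substituting each data point gives a linear system:
  16a + 4b + c = -45
  49a + 7b + c = -120
  81a + 9b + c = -190
Solving the system yields a = -2, b = -3, c = -1.
So g(u) = -2u^2 - 3u - 1.
Check: g(7) = -120. ✓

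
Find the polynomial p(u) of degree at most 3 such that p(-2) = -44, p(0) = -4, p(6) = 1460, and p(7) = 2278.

Write p(u) = au^3 + bu^2 + cu + d. Substituting each data point gives a linear system:
  -8a + 4b - 2c + d = -44
  d = -4
  216a + 36b + 6c + d = 1460
  343a + 49b + 7c + d = 2278
Solving the system yields a = 6, b = 4, c = 4, d = -4.
So p(u) = 6u^3 + 4u^2 + 4u - 4.
Check: p(7) = 2278. ✓

p(u) = 6u^3 + 4u^2 + 4u - 4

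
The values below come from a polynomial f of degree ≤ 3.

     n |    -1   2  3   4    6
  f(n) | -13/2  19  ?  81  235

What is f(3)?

83/2

The 4 known points determine the degree-3 polynomial uniquely.
Write f(n) = an^3 + bn^2 + cn + d. Substituting each data point gives a linear system:
  -a + b - c + d = -13/2
  8a + 4b + 2c + d = 19
  64a + 16b + 4c + d = 81
  216a + 36b + 6c + d = 235
Solving the system yields a = 1, b = -1/2, c = 6, d = 1.
So f(n) = n³ - (1/2)n² + 6n + 1.
Then f(3) = 83/2.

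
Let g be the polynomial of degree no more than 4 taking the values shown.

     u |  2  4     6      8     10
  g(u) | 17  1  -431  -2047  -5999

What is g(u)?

g(u) = -u^4 + 4u^3 + 1

Write g(u) = au^4 + bu^3 + cu^2 + du + e. Substituting each data point gives a linear system:
  16a + 8b + 4c + 2d + e = 17
  256a + 64b + 16c + 4d + e = 1
  1296a + 216b + 36c + 6d + e = -431
  4096a + 512b + 64c + 8d + e = -2047
  10000a + 1000b + 100c + 10d + e = -5999
Solving the system yields a = -1, b = 4, c = 0, d = 0, e = 1.
So g(u) = -u⁴ + 4u³ + 1.
Check: g(4) = 1. ✓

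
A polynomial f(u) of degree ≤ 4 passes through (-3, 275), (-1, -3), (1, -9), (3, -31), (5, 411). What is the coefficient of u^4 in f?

2

Write f(u) = au^4 + bu^3 + cu^2 + du + e. Substituting each data point gives a linear system:
  81a - 27b + 9c - 3d + e = 275
  a - b + c - d + e = -3
  a + b + c + d + e = -9
  81a + 27b + 9c + 3d + e = -31
  625a + 125b + 25c + 5d + e = 411
Solving the system yields a = 2, b = -6, c = -4, d = 3, e = -4.
So f(u) = 2u^4 - 6u^3 - 4u^2 + 3u - 4.
The leading coefficient is 2.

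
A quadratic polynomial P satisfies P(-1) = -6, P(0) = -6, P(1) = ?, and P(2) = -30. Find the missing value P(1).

-14

On equispaced nodes a degree-2 polynomial has vanishing third forward difference, so
  - P(-1) + 3·P(0) - 3·P(1) + P(2) = 0.
Substituting the known values and solving for P(1):
  -3·P(1) = 42
  P(1) = -14.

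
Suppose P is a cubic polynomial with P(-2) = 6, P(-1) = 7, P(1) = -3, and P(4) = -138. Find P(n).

Using the Lagrange interpolation formula with nodes -2, -1, 1, 4:
  L_0(n) = (n + 1)(n - 1)(n - 4) / -18
  L_1(n) = (n + 2)(n - 1)(n - 4) / 10
  L_2(n) = (n + 2)(n + 1)(n - 4) / -18
  L_3(n) = (n + 2)(n + 1)(n - 1) / 90
Then P(n) = 6·L_0(n) + 7·L_1(n) - 3·L_2(n) - 138·L_3(n).
Expanding and collecting terms gives P(n) = -n³ - 4n² - 4n + 6.
Check: P(-2) = 6. ✓

P(n) = -n^3 - 4n^2 - 4n + 6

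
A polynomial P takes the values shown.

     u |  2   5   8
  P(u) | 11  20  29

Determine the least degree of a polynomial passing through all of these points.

1

Divided differences on the nodes 2, 5, 8:
  order 0: 11  20  29
  order 1: 3  3
  order 2: 0
The order-1 divided differences are all 3 (nonzero) and every higher order vanishes, so the data lies on a polynomial of degree exactly 1.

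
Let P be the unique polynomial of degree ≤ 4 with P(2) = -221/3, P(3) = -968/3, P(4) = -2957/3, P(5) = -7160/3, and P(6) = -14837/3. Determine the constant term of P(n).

-5/3

Write P(n) = an^4 + bn^3 + cn^2 + dn + e. Substituting each data point gives a linear system:
  16a + 8b + 4c + 2d + e = -221/3
  81a + 27b + 9c + 3d + e = -968/3
  256a + 64b + 16c + 4d + e = -2957/3
  625a + 125b + 25c + 5d + e = -7160/3
  1296a + 216b + 36c + 6d + e = -14837/3
Solving the system yields a = -4, b = 2, c = -5, d = -2, e = -5/3.
So P(n) = -4n^4 + 2n^3 - 5n^2 - 2n - 5/3.
The constant term is -5/3.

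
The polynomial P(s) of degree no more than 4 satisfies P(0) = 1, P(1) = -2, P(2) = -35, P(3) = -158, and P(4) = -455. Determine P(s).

P(s) = -s^4 - 4s^3 + 4s^2 - 2s + 1

Write P(s) = as^4 + bs^3 + cs^2 + ds + e. Substituting each data point gives a linear system:
  e = 1
  a + b + c + d + e = -2
  16a + 8b + 4c + 2d + e = -35
  81a + 27b + 9c + 3d + e = -158
  256a + 64b + 16c + 4d + e = -455
Solving the system yields a = -1, b = -4, c = 4, d = -2, e = 1.
So P(s) = -s⁴ - 4s³ + 4s² - 2s + 1.
Check: P(4) = -455. ✓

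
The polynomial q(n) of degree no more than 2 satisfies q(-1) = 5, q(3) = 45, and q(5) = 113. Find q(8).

275

Write q(n) = an^2 + bn + c. Substituting each data point gives a linear system:
  a - b + c = 5
  9a + 3b + c = 45
  25a + 5b + c = 113
Solving the system yields a = 4, b = 2, c = 3.
So q(n) = 4n^2 + 2n + 3.
Then q(8) = 275.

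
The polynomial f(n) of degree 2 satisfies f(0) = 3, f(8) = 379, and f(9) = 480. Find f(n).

Using the Lagrange interpolation formula with nodes 0, 8, 9:
  L_0(n) = (n - 8)(n - 9) / 72
  L_1(n) = n(n - 9) / -8
  L_2(n) = n(n - 8) / 9
Then f(n) = 3·L_0(n) + 379·L_1(n) + 480·L_2(n).
Expanding and collecting terms gives f(n) = 6n^2 - n + 3.
Check: f(0) = 3. ✓

f(n) = 6n^2 - n + 3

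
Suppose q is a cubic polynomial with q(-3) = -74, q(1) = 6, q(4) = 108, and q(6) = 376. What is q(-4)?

-164

Write q(u) = au^3 + bu^2 + cu + d. Substituting each data point gives a linear system:
  -27a + 9b - 3c + d = -74
  a + b + c + d = 6
  64a + 16b + 4c + d = 108
  216a + 36b + 6c + d = 376
Solving the system yields a = 2, b = -2, c = 2, d = 4.
So q(u) = 2u^3 - 2u^2 + 2u + 4.
Then q(-4) = -164.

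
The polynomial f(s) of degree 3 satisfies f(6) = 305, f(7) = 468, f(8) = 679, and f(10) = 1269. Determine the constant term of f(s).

-1

Write f(s) = as^3 + bs^2 + cs + d. Substituting each data point gives a linear system:
  216a + 36b + 6c + d = 305
  343a + 49b + 7c + d = 468
  512a + 64b + 8c + d = 679
  1000a + 100b + 10c + d = 1269
Solving the system yields a = 1, b = 3, c = -3, d = -1.
So f(s) = s³ + 3s² - 3s - 1.
The constant term is -1.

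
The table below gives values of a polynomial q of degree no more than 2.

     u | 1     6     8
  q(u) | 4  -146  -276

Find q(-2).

Using the Lagrange interpolation formula with nodes 1, 6, 8:
  L_0(u) = (u - 6)(u - 8) / 35
  L_1(u) = (u - 1)(u - 8) / -10
  L_2(u) = (u - 1)(u - 6) / 14
Then q(u) = 4·L_0(u) - 146·L_1(u) - 276·L_2(u).
Expanding and collecting terms gives q(u) = -5u² + 5u + 4.
Evaluating at u = -2: q(-2) = -26.

-26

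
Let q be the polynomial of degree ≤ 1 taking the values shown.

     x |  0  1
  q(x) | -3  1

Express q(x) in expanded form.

Using the Lagrange interpolation formula with nodes 0, 1:
  L_0(x) = (x - 1) / -1
  L_1(x) = x / 1
Then q(x) = -3·L_0(x) + 1·L_1(x).
Expanding and collecting terms gives q(x) = 4x - 3.
Check: q(0) = -3. ✓

q(x) = 4x - 3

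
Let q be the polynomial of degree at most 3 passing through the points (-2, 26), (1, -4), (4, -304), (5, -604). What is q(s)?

Write q(s) = as^3 + bs^2 + cs + d. Substituting each data point gives a linear system:
  -8a + 4b - 2c + d = 26
  a + b + c + d = -4
  64a + 16b + 4c + d = -304
  125a + 25b + 5c + d = -604
Solving the system yields a = -5, b = 0, c = 5, d = -4.
So q(s) = -5s³ + 5s - 4.
Check: q(5) = -604. ✓

q(s) = -5s^3 + 5s - 4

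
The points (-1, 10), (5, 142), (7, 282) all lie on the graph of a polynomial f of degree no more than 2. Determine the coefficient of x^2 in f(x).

Write f(x) = ax^2 + bx + c. Substituting each data point gives a linear system:
  a - b + c = 10
  25a + 5b + c = 142
  49a + 7b + c = 282
Solving the system yields a = 6, b = -2, c = 2.
So f(x) = 6x² - 2x + 2.
The leading coefficient is 6.

6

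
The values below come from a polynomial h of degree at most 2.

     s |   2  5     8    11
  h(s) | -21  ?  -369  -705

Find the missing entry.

The 3 known points determine the degree-2 polynomial uniquely.
Write h(s) = as^2 + bs + c. Substituting each data point gives a linear system:
  4a + 2b + c = -21
  64a + 8b + c = -369
  121a + 11b + c = -705
Solving the system yields a = -6, b = 2, c = -1.
So h(s) = -6s² + 2s - 1.
Then h(5) = -141.

-141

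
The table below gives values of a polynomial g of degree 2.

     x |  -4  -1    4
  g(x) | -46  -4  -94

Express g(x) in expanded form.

g(x) = -4x^2 - 6x - 6

Using the Lagrange interpolation formula with nodes -4, -1, 4:
  L_0(x) = (x + 1)(x - 4) / 24
  L_1(x) = (x + 4)(x - 4) / -15
  L_2(x) = (x + 4)(x + 1) / 40
Then g(x) = -46·L_0(x) - 4·L_1(x) - 94·L_2(x).
Expanding and collecting terms gives g(x) = -4x^2 - 6x - 6.
Check: g(-4) = -46. ✓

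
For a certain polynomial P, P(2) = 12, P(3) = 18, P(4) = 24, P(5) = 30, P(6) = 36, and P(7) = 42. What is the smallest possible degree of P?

Forward differences of the values at u = 2, 3, 4, 5, 6, 7:
  P  : 12  18  24  30  36  42
  Δ  : 6  6  6  6  6
  Δ^2: 0  0  0  0
  Δ^3: 0  0  0
  Δ^4: 0  0
  Δ^5: 0
The first differences are constant (6) and nonzero, while all higher differences vanish, so the minimal degree is 1.

1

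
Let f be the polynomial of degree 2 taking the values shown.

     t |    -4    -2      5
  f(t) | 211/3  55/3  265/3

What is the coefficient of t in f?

Write f(t) = at^2 + bt + c. Substituting each data point gives a linear system:
  16a - 4b + c = 211/3
  4a - 2b + c = 55/3
  25a + 5b + c = 265/3
Solving the system yields a = 4, b = -2, c = -5/3.
So f(t) = 4t² - 2t - 5/3.
The coefficient of t is -2.

-2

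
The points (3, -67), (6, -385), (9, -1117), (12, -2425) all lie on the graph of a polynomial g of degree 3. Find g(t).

Using the Lagrange interpolation formula with nodes 3, 6, 9, 12:
  L_0(t) = (t - 6)(t - 9)(t - 12) / -162
  L_1(t) = (t - 3)(t - 9)(t - 12) / 54
  L_2(t) = (t - 3)(t - 6)(t - 12) / -54
  L_3(t) = (t - 3)(t - 6)(t - 9) / 162
Then g(t) = -67·L_0(t) - 385·L_1(t) - 1117·L_2(t) - 2425·L_3(t).
Expanding and collecting terms gives g(t) = -t^3 - 5t^2 + 2t - 1.
Check: g(6) = -385. ✓

g(t) = -t^3 - 5t^2 + 2t - 1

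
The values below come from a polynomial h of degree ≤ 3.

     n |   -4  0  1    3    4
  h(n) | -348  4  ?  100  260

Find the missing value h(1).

2

The 4 known points determine the degree-3 polynomial uniquely.
Write h(n) = an^3 + bn^2 + cn + d. Substituting each data point gives a linear system:
  -64a + 16b - 4c + d = -348
  d = 4
  27a + 9b + 3c + d = 100
  64a + 16b + 4c + d = 260
Solving the system yields a = 5, b = -3, c = -4, d = 4.
So h(n) = 5n^3 - 3n^2 - 4n + 4.
Then h(1) = 2.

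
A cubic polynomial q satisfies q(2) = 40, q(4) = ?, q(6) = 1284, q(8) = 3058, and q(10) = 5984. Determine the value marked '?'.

374

On equispaced nodes a degree-3 polynomial has vanishing fourth forward difference, so
  q(2) - 4·q(4) + 6·q(6) - 4·q(8) + q(10) = 0.
Substituting the known values and solving for q(4):
  -4·q(4) = -1496
  q(4) = 374.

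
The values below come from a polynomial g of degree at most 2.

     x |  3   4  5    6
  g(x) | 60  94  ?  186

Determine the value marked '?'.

136

On equispaced nodes a degree-2 polynomial has vanishing third forward difference, so
  - g(3) + 3·g(4) - 3·g(5) + g(6) = 0.
Substituting the known values and solving for g(5):
  -3·g(5) = -408
  g(5) = 136.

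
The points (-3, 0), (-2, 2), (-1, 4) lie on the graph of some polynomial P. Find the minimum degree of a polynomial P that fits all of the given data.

1

Forward differences of the values at s = -3, -2, -1:
  P  : 0  2  4
  Δ  : 2  2
  Δ^2: 0
The first differences are constant (2) and nonzero, while all higher differences vanish, so the minimal degree is 1.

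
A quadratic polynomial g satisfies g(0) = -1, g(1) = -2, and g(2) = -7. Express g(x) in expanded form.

Write g(x) = ax^2 + bx + c. Substituting each data point gives a linear system:
  c = -1
  a + b + c = -2
  4a + 2b + c = -7
Solving the system yields a = -2, b = 1, c = -1.
So g(x) = -2x^2 + x - 1.
Check: g(2) = -7. ✓

g(x) = -2x^2 + x - 1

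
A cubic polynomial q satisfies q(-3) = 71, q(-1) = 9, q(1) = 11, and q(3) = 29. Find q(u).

Write q(u) = au^3 + bu^2 + cu + d. Substituting each data point gives a linear system:
  -27a + 9b - 3c + d = 71
  -a + b - c + d = 9
  a + b + c + d = 11
  27a + 9b + 3c + d = 29
Solving the system yields a = -1, b = 5, c = 2, d = 5.
So q(u) = -u^3 + 5u^2 + 2u + 5.
Check: q(3) = 29. ✓

q(u) = -u^3 + 5u^2 + 2u + 5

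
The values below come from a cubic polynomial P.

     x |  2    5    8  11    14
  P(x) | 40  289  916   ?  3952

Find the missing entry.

On equispaced nodes a degree-3 polynomial has vanishing fourth forward difference, so
  P(2) - 4·P(5) + 6·P(8) - 4·P(11) + P(14) = 0.
Substituting the known values and solving for P(11):
  -4·P(11) = -8332
  P(11) = 2083.

2083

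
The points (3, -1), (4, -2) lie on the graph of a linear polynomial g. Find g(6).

-4

Write g(u) = au + b. Substituting each data point gives a linear system:
  3a + b = -1
  4a + b = -2
Solving the system yields a = -1, b = 2.
So g(u) = -u + 2.
Then g(6) = -4.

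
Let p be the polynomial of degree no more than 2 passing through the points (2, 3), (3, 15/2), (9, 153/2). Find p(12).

138

Write p(s) = as^2 + bs + c. Substituting each data point gives a linear system:
  4a + 2b + c = 3
  9a + 3b + c = 15/2
  81a + 9b + c = 153/2
Solving the system yields a = 1, b = -1/2, c = 0.
So p(s) = s² - (1/2)s.
Then p(12) = 138.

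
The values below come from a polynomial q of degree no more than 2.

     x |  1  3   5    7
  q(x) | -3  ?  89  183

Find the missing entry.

27

On equispaced nodes a degree-2 polynomial has vanishing third forward difference, so
  - q(1) + 3·q(3) - 3·q(5) + q(7) = 0.
Substituting the known values and solving for q(3):
  3·q(3) = 81
  q(3) = 27.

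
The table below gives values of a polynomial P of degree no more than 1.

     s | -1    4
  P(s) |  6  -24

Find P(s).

P(s) = -6s

Write P(s) = as + b. Substituting each data point gives a linear system:
  -a + b = 6
  4a + b = -24
Solving the system yields a = -6, b = 0.
So P(s) = -6s.
Check: P(-1) = 6. ✓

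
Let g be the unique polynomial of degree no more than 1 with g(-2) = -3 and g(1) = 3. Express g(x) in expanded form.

Using the Lagrange interpolation formula with nodes -2, 1:
  L_0(x) = (x - 1) / -3
  L_1(x) = (x + 2) / 3
Then g(x) = -3·L_0(x) + 3·L_1(x).
Expanding and collecting terms gives g(x) = 2x + 1.
Check: g(1) = 3. ✓

g(x) = 2x + 1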